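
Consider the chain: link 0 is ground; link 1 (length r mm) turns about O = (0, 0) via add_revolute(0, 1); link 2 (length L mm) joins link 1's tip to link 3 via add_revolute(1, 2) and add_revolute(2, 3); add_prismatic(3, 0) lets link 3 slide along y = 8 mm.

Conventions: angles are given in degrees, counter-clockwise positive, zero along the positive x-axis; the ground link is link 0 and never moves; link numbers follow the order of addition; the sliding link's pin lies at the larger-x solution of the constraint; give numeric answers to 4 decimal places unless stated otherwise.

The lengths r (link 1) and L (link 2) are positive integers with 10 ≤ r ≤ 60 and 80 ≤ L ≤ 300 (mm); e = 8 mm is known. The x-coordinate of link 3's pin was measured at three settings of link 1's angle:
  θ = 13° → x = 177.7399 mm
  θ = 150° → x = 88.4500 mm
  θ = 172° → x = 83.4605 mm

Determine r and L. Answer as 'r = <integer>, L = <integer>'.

constraint per measurement: (x − r cos θ)² + (r sin θ − e)² = L²
subtracting the θ₁ and θ₂ equations cancels the r² and L² terms:
r = (x₁² − x₂²) / (2[(x₁cos θ₁ + e sin θ₁) − (x₂cos θ₂ + e sin θ₂)]) = 48.0000 → r = 48
L² = (x₁ − r cos θ₁)² + (r sin θ₁ − e)² = 17161.0036 → L = 131.0000 → L = 131
check at θ₃=172°: x = 83.4605 (printed 83.4605) ✓

r = 48, L = 131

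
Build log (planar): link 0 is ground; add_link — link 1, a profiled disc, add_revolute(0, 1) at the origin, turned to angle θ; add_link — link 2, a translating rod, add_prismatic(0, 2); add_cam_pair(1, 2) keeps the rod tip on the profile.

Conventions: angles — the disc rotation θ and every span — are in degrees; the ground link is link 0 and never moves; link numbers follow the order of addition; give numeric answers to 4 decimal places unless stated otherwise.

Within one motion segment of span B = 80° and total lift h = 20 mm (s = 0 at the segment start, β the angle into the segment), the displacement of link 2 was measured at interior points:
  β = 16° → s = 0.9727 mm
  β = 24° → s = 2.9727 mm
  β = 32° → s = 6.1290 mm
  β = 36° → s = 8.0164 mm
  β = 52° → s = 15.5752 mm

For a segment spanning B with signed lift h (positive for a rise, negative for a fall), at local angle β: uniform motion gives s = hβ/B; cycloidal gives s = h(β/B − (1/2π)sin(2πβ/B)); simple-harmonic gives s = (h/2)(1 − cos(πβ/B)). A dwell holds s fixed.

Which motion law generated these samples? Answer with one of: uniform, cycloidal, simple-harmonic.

candidates at β/B = r: uniform s = h·r (linear in β); cycloidal s = h·(r − sin(2πr)/(2π)); simple-harmonic s = (h/2)(1 − cos(πr))
β=16°: printed 0.9727 | uniform 4.0000, cycloidal 0.9727, simple-harmonic 1.9098
β=24°: printed 2.9727 | uniform 6.0000, cycloidal 2.9727, simple-harmonic 4.1221
β=32°: printed 6.1290 | uniform 8.0000, cycloidal 6.1290, simple-harmonic 6.9098
β=36°: printed 8.0164 | uniform 9.0000, cycloidal 8.0164, simple-harmonic 8.4357
β=52°: printed 15.5752 | uniform 13.0000, cycloidal 15.5752, simple-harmonic 14.5399
only one law matches every sample → cycloidal

cycloidal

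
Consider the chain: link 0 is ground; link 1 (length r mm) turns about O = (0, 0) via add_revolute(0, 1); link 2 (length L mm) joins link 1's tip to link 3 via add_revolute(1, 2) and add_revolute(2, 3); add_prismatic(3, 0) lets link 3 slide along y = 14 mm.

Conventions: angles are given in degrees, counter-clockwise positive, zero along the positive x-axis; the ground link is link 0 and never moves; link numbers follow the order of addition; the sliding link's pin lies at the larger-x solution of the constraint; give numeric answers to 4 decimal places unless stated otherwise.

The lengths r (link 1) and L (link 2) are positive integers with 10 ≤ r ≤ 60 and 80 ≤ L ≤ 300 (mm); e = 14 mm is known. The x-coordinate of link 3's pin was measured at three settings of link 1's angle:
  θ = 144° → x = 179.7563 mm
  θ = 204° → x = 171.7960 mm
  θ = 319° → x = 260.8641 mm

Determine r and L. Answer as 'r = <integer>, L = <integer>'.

constraint per measurement: (x − r cos θ)² + (r sin θ − e)² = L²
subtracting the θ₁ and θ₂ equations cancels the r² and L² terms:
r = (x₁² − x₂²) / (2[(x₁cos θ₁ + e sin θ₁) − (x₂cos θ₂ + e sin θ₂)]) = 54.9994 → r = 55
L² = (x₁ − r cos θ₁)² + (r sin θ₁ − e)² = 50624.9873 → L = 225.0000 → L = 225
check at θ₃=319°: x = 260.8641 (printed 260.8641) ✓

r = 55, L = 225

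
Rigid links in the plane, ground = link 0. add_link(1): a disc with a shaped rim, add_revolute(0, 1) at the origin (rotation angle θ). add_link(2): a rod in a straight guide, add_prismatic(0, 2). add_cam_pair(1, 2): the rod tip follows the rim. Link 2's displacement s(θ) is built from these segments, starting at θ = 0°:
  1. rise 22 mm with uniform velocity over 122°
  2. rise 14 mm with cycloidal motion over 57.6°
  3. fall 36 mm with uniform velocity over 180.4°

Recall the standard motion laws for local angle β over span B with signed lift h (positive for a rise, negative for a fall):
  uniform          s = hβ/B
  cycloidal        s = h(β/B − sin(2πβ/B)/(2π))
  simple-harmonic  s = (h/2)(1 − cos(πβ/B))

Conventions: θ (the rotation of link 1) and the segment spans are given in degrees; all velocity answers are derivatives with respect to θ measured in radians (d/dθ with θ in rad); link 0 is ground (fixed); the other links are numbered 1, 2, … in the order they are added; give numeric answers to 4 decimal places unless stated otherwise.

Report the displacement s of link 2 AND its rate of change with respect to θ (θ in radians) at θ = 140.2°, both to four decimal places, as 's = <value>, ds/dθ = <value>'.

segment 1 (0° to 122°, uniform, h = 22) is passed completely: s = 0.0000 + (22) = 22.0000
θ = 140.2° falls in segment 2 (122° to 179.6°, cycloidal, h = 14): β = 140.2 − 122 = 18.2°, B = 57.6°; Δs = 14·(0.3160 − sin(2π·0.3160)/(2π)) = 2.3841; s = 22.0000 + 2.3841 = 24.3841
velocity in seg [122°–179.6°] (cycloidal), θ in radians: β = 18.2° = 0.3176 rad, B = 57.6° = 1.0053 rad; ds/dθ = (h/B)(1 − cos(2πβ/B)) = (14/1.0053)(1 − cos(2π·0.3160)) = 19.534731 mm/rad

s = 24.3841, ds/dθ = 19.5347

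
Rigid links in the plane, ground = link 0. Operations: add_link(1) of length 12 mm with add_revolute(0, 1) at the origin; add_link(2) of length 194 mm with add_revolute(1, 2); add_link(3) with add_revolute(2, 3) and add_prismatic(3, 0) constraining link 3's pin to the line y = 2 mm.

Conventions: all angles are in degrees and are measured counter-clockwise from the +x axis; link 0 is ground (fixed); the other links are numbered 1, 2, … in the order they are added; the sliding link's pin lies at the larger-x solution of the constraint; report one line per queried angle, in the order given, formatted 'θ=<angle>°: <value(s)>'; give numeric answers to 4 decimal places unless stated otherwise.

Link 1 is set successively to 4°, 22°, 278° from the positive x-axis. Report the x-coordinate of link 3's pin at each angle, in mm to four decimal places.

geometry: r = 12 mm, L = 194 mm, e = 2 mm
θ=4°: crank pin P = (r cos θ, r sin θ) = (11.970769, 0.837078)
θ=4°: h = r sin θ − e = 0.837078 − 2 = -1.162922
θ=4°: x = r cos θ + √(L² − h²) = 11.970769 + 193.996514 = 205.967283
θ=22°: crank pin P = (r cos θ, r sin θ) = (11.126206, 4.495279)
θ=22°: h = r sin θ − e = 4.495279 − 2 = 2.495279
θ=22°: x = r cos θ + √(L² − h²) = 11.126206 + 193.983952 = 205.110158
θ=278°: crank pin P = (r cos θ, r sin θ) = (1.670077, -11.883217)
θ=278°: h = r sin θ − e = -11.883217 − 2 = -13.883217
θ=278°: x = r cos θ + √(L² − h²) = 1.670077 + 193.502600 = 195.172677

θ=4°: 205.9673
θ=22°: 205.1102
θ=278°: 195.1727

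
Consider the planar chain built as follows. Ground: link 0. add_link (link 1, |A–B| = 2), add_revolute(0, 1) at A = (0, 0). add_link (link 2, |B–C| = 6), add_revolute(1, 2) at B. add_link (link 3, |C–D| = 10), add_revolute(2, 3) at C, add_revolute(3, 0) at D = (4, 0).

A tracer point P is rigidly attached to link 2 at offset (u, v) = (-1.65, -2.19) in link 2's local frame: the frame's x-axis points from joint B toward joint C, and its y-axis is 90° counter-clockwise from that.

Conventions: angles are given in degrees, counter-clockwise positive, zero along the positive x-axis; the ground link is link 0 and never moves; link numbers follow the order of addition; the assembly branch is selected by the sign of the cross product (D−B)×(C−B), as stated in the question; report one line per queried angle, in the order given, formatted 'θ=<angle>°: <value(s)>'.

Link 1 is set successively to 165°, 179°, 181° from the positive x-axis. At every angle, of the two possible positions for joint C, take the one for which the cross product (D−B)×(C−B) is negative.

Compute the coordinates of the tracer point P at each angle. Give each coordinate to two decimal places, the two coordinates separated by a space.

A=(0,0), D=(4.00,0)
θ=165°: B = A + 2.00·(cos165°, sin165°) = (-1.9319, 0.5176)
θ=165°: |BD| = 5.9544
θ=165°: circle(B,6.00) ∩ circle(D,10.00): a=-2.3970, h=5.5004
θ=165°:   candidates: C₊=(-3.8416,6.2056) cross=32.752; C₋=(-4.7979,-4.7536) cross=-32.752
θ=165°:   branch - wants cross < 0 → take C=(-4.7979,-4.7536) (cross=-32.752)
θ=165°: ex = (C−B)/|BC| = (-0.4777,-0.8785); ey = (0.8785,-0.4777)
θ=165°: P = B + -1.65·ex + -2.19·ey = (-3.0677,3.0133)
θ=179°: B = A + 2.00·(cos179°, sin179°) = (-1.9997, 0.0349)
θ=179°: |BD| = 5.9998
θ=179°: circle(B,6.00) ∩ circle(D,10.00): a=-2.3336, h=5.5276
θ=179°:   candidates: C₊=(-4.3011,5.5760) cross=33.164; C₋=(-4.3654,-5.4790) cross=-33.164
θ=179°:   branch - wants cross < 0 → take C=(-4.3654,-5.4790) (cross=-33.164)
θ=179°: ex = (C−B)/|BC| = (-0.3943,-0.9190); ey = (0.9190,-0.3943)
θ=179°: P = B + -1.65·ex + -2.19·ey = (-3.3617,2.4147)
θ=181°: B = A + 2.00·(cos181°, sin181°) = (-1.9997, -0.0349)
θ=181°: |BD| = 5.9998
θ=181°: circle(B,6.00) ∩ circle(D,10.00): a=-2.3336, h=5.5276
θ=181°:   candidates: C₊=(-4.3654,5.4790) cross=33.164; C₋=(-4.3011,-5.5760) cross=-33.164
θ=181°:   branch - wants cross < 0 → take C=(-4.3011,-5.5760) (cross=-33.164)
θ=181°: ex = (C−B)/|BC| = (-0.3836,-0.9235); ey = (0.9235,-0.3836)
θ=181°: P = B + -1.65·ex + -2.19·ey = (-3.3893,2.3289)

θ=165°: -3.07 3.01
θ=179°: -3.36 2.41
θ=181°: -3.39 2.33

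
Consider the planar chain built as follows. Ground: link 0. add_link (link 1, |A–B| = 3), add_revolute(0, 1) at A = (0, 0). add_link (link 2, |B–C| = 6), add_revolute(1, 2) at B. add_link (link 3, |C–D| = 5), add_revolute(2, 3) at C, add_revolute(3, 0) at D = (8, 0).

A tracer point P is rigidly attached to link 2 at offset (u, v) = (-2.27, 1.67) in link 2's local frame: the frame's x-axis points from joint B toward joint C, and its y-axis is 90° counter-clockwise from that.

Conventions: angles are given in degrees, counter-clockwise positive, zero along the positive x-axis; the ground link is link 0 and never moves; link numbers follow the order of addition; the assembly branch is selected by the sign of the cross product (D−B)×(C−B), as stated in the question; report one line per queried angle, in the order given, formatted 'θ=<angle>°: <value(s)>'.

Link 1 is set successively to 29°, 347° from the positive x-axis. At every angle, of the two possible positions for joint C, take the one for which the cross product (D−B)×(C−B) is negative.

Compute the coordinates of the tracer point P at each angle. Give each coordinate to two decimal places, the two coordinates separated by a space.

A=(0,0), D=(8.00,0)
θ=29°: B = A + 3.00·(cos29°, sin29°) = (2.6239, 1.4544)
θ=29°: |BD| = 5.5694
θ=29°: circle(B,6.00) ∩ circle(D,5.00): a=3.7722, h=4.6659
θ=29°:   candidates: C₊=(7.4837,4.9733) cross=25.986; C₋=(5.0467,-4.0346) cross=-25.986
θ=29°:   branch - wants cross < 0 → take C=(5.0467,-4.0346) (cross=-25.986)
θ=29°: ex = (C−B)/|BC| = (0.4038,-0.9148); ey = (0.9148,0.4038)
θ=29°: P = B + -2.27·ex + 1.67·ey = (3.2350,4.2055)
θ=347°: B = A + 3.00·(cos347°, sin347°) = (2.9231, -0.6749)
θ=347°: |BD| = 5.1215
θ=347°: circle(B,6.00) ∩ circle(D,5.00): a=3.6347, h=4.7738
θ=347°:   candidates: C₊=(5.8971,4.5363) cross=24.449; C₋=(7.1551,-4.9281) cross=-24.449
θ=347°:   branch - wants cross < 0 → take C=(7.1551,-4.9281) (cross=-24.449)
θ=347°: ex = (C−B)/|BC| = (0.7053,-0.7089); ey = (0.7089,0.7053)
θ=347°: P = B + -2.27·ex + 1.67·ey = (2.5058,2.1122)

θ=29°: 3.23 4.21
θ=347°: 2.51 2.11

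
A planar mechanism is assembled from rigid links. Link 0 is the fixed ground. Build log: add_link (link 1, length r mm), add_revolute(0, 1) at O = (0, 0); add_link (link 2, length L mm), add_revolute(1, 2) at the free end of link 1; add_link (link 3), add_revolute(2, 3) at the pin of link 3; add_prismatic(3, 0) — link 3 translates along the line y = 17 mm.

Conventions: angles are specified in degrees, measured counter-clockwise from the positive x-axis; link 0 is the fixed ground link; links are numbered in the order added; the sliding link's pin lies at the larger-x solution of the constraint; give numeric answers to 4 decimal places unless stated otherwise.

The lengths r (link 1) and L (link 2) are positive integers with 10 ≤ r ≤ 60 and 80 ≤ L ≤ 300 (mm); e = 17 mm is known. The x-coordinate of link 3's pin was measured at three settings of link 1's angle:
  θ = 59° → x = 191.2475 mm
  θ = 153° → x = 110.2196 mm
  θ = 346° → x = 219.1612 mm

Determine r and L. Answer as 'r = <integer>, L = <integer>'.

constraint per measurement: (x − r cos θ)² + (r sin θ − e)² = L²
subtracting the θ₁ and θ₂ equations cancels the r² and L² terms:
r = (x₁² − x₂²) / (2[(x₁cos θ₁ + e sin θ₁) − (x₂cos θ₂ + e sin θ₂)]) = 60.0001 → r = 60
L² = (x₁ − r cos θ₁)² + (r sin θ₁ − e)² = 26896.0157 → L = 164.0000 → L = 164
check at θ₃=346°: x = 219.1612 (printed 219.1612) ✓

r = 60, L = 164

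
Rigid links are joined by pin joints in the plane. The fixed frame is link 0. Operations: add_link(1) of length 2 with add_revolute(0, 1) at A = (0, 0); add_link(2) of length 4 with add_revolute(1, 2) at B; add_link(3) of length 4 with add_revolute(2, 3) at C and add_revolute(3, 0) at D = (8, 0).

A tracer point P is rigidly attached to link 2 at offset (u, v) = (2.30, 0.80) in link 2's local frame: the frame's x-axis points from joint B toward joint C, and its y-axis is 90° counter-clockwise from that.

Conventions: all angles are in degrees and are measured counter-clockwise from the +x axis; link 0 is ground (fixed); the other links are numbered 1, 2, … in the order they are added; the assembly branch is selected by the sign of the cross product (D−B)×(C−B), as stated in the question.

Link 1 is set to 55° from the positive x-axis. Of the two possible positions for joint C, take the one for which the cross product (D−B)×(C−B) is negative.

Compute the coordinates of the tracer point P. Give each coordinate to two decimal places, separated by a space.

A=(0,0), D=(8.00,0)
B = A + 2.00·(cos55°, sin55°) = (1.1472, 1.6383)
|BD| = 7.0460
circle(B,4.00) ∩ circle(D,4.00): a=3.5230, h=1.8944
  candidates: C₊=(5.0140,2.6616) cross=13.348; C₋=(4.1331,-1.0233) cross=-13.348
  branch - wants cross < 0 → take C=(4.1331,-1.0233) (cross=-13.348)
ex = (C−B)/|BC| = (0.7465,-0.6654); ey = (0.6654,0.7465)
P = B + 2.30·ex + 0.80·ey = (3.3964,0.7051)

3.40 0.71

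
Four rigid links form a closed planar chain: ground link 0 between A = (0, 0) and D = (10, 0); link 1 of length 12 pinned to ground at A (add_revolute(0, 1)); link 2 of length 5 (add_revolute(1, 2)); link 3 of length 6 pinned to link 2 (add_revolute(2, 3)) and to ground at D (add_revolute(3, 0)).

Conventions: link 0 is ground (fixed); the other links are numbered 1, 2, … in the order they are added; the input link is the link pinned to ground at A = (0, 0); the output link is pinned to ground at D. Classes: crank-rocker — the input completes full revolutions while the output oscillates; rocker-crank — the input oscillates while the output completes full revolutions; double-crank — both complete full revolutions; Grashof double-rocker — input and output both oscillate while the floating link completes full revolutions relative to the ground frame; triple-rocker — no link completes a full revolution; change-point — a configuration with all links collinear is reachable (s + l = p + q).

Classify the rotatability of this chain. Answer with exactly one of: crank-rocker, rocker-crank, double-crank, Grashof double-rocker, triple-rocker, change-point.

lengths: ground=10, input=12, coupler=5, output=6
sorted: s=5 (shortest), l=12 (longest), p+q=16
s + l = 17 vs p + q = 16
s + l > p + q → non-Grashof → no link fully rotates → triple-rocker

triple-rocker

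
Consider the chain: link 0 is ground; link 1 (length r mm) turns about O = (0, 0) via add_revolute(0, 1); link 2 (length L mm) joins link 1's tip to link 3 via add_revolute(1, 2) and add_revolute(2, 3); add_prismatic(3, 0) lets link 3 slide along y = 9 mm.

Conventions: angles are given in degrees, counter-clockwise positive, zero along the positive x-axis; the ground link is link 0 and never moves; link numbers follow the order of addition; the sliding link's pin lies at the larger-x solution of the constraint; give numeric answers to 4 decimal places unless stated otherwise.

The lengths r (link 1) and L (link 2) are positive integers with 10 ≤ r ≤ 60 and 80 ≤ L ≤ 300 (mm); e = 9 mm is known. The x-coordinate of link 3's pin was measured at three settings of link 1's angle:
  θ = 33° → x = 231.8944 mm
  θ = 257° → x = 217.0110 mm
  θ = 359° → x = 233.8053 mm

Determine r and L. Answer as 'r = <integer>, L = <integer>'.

constraint per measurement: (x − r cos θ)² + (r sin θ − e)² = L²
subtracting the θ₁ and θ₂ equations cancels the r² and L² terms:
r = (x₁² − x₂²) / (2[(x₁cos θ₁ + e sin θ₁) − (x₂cos θ₂ + e sin θ₂)]) = 13.0000 → r = 13
L² = (x₁ − r cos θ₁)² + (r sin θ₁ − e)² = 48841.0090 → L = 221.0000 → L = 221
check at θ₃=359°: x = 233.8053 (printed 233.8053) ✓

r = 13, L = 221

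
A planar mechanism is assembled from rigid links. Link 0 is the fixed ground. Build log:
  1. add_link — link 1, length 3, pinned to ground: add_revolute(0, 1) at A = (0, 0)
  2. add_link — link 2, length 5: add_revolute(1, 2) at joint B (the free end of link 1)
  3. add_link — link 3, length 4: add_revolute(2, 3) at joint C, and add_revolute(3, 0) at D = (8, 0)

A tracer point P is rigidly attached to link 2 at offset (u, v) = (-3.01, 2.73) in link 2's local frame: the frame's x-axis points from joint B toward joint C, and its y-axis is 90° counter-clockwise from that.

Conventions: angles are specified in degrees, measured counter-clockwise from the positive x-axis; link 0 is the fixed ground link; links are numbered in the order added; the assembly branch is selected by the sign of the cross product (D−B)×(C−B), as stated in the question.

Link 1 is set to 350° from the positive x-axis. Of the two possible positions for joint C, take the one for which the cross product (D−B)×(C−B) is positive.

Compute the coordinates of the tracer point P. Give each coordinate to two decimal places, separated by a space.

A=(0,0), D=(8.00,0)
B = A + 3.00·(cos350°, sin350°) = (2.9544, -0.5209)
|BD| = 5.0724
circle(B,5.00) ∩ circle(D,4.00): a=3.4234, h=3.6443
  candidates: C₊=(5.9854,3.4556) cross=18.485; C₋=(6.7339,-3.7944) cross=-18.485
  branch + wants cross > 0 → take C=(5.9854,3.4556) (cross=18.485)
ex = (C−B)/|BC| = (0.6062,0.7953); ey = (-0.7953,0.6062)
P = B + -3.01·ex + 2.73·ey = (-1.0414,-1.2599)

-1.04 -1.26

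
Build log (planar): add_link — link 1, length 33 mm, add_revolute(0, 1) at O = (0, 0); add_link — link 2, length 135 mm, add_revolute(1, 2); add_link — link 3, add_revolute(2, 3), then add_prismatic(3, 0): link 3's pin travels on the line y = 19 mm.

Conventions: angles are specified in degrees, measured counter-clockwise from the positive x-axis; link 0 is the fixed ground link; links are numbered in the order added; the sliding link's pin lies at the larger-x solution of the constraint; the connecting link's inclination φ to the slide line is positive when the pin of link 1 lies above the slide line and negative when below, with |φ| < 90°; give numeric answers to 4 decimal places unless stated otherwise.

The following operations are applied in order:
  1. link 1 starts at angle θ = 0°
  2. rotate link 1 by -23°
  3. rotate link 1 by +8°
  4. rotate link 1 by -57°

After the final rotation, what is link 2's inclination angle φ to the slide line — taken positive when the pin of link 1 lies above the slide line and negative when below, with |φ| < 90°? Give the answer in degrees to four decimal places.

geometry: r = 33 mm, L = 135 mm, e = 19 mm; θ starts at 0°
rotate link 1 by -23°: θ ← 0° -23° = -23°
rotate link 1 by +8°: θ ← -23° +8° = -15°
rotate link 1 by -57°: θ ← -15° -57° = -72°
h = r sin θ − e = -31.384865 − 19 = -50.384865
sin φ = h / L = -50.384865 / 135 = -0.37322122
φ = arcsin(-0.37322122) = -21.914416°

-21.9144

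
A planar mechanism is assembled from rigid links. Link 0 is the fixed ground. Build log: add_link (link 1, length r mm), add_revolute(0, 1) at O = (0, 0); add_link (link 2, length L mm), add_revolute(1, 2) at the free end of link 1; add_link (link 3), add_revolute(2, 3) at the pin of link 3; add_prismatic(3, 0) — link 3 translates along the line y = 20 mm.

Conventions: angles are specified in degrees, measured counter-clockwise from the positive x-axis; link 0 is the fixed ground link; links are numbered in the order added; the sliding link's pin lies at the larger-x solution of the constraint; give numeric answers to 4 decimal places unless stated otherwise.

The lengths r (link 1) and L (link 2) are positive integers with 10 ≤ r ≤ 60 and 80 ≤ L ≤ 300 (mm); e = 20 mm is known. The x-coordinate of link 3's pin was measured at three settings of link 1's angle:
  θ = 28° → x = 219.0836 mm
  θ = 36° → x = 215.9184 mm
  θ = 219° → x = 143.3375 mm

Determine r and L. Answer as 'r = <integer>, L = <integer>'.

constraint per measurement: (x − r cos θ)² + (r sin θ − e)² = L²
subtracting the θ₁ and θ₂ equations cancels the r² and L² terms:
r = (x₁² − x₂²) / (2[(x₁cos θ₁ + e sin θ₁) − (x₂cos θ₂ + e sin θ₂)]) = 41.9997 → r = 42
L² = (x₁ − r cos θ₁)² + (r sin θ₁ − e)² = 33124.0072 → L = 182.0000 → L = 182
check at θ₃=219°: x = 143.3375 (printed 143.3375) ✓

r = 42, L = 182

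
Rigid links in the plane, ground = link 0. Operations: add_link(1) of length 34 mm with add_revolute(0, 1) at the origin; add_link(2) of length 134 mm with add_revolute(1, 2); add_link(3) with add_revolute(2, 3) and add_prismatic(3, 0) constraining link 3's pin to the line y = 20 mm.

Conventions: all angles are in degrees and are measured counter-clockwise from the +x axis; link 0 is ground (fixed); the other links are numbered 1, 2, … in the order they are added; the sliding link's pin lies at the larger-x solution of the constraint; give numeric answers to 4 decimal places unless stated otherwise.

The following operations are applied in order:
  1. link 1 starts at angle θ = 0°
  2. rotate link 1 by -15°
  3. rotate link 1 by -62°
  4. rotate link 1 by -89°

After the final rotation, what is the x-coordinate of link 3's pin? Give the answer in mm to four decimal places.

geometry: r = 34 mm, L = 134 mm, e = 20 mm; θ starts at 0°
rotate link 1 by -15°: θ ← 0° -15° = -15°
rotate link 1 by -62°: θ ← -15° -62° = -77°
rotate link 1 by -89°: θ ← -77° -89° = -166°
crank pin P = (r cos θ, r sin θ) = (-32.990055, -8.225344)
h = r sin θ − e = -8.225344 − 20 = -28.225344
x = r cos θ + √(L² − h²) = -32.990055 + 130.993626 = 98.003571

98.0036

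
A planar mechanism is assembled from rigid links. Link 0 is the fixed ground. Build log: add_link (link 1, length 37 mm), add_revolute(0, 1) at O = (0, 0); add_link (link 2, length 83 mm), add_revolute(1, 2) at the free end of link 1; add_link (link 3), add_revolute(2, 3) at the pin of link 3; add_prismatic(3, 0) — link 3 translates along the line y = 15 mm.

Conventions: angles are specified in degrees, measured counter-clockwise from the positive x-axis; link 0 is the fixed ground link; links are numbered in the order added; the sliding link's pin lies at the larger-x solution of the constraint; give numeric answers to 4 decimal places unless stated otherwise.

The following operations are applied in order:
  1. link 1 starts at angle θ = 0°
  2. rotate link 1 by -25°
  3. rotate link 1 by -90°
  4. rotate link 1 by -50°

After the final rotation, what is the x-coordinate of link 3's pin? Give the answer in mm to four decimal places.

geometry: r = 37 mm, L = 83 mm, e = 15 mm; θ starts at 0°
rotate link 1 by -25°: θ ← 0° -25° = -25°
rotate link 1 by -90°: θ ← -25° -90° = -115°
rotate link 1 by -50°: θ ← -115° -50° = -165°
crank pin P = (r cos θ, r sin θ) = (-35.739256, -9.576305)
h = r sin θ − e = -9.576305 − 15 = -24.576305
x = r cos θ + √(L² − h²) = -35.739256 + 79.278025 = 43.538769

43.5388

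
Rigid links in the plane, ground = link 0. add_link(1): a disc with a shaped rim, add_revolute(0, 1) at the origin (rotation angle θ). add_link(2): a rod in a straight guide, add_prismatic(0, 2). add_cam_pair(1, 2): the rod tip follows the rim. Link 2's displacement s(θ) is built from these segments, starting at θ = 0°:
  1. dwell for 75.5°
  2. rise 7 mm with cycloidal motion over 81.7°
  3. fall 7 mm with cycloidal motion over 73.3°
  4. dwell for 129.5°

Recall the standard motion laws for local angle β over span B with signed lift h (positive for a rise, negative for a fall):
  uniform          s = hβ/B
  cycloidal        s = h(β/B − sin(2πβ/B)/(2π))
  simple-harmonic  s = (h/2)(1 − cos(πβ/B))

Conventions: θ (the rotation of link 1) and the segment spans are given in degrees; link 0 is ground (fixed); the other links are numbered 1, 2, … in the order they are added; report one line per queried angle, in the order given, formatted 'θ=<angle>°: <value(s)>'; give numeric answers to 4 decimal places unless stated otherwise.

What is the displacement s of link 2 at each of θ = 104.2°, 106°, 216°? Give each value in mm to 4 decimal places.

segment 1 (0° to 75.5°, dwell): s unchanged at 0.0000
θ = 104.2° falls in segment 2 (75.5° to 157.2°, cycloidal, h = 7): β = 104.2 − 75.5 = 28.7°, B = 81.7°; Δs = 7·(0.3513 − sin(2π·0.3513)/(2π)) = 1.5630; s = 0.0000 + 1.5630 = 1.5630
θ = 106° falls in segment 2 (75.5° to 157.2°, cycloidal, h = 7): β = 106 − 75.5 = 30.5°, B = 81.7°; Δs = 7·(0.3733 − sin(2π·0.3733)/(2π)) = 1.8172; s = 0.0000 + 1.8172 = 1.8172
segment 2 (75.5° to 157.2°, cycloidal, h = 7) is passed completely: s = 0.0000 + (7) = 7.0000
θ = 216° falls in segment 3 (157.2° to 230.5°, cycloidal, h = -7): β = 216 − 157.2 = 58.8°, B = 73.3°; Δs = -7·(0.8022 − sin(2π·0.8022)/(2π)) = -6.6700; s = 7.0000 − 6.6700 = 0.3300

θ=104.2°: 1.5630
θ=106°: 1.8172
θ=216°: 0.3300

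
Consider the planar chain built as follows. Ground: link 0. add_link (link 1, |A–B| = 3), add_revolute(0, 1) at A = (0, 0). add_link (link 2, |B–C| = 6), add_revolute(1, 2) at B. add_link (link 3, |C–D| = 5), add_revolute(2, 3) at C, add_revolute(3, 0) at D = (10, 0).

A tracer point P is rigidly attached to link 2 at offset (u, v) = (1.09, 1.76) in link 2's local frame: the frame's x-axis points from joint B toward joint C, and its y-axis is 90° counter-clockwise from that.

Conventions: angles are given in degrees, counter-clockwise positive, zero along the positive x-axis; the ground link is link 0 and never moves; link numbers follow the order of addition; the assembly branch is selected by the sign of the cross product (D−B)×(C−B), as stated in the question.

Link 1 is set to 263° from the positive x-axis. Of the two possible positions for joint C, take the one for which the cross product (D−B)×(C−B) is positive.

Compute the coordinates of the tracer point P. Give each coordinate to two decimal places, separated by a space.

A=(0,0), D=(10.00,0)
B = A + 3.00·(cos263°, sin263°) = (-0.3656, -2.9776)
|BD| = 10.7848
circle(B,6.00) ∩ circle(D,5.00): a=5.9024, h=1.0779
  candidates: C₊=(5.0097,-0.3120) cross=11.625; C₋=(5.6050,-2.3840) cross=-11.625
  branch + wants cross > 0 → take C=(5.0097,-0.3120) (cross=11.625)
ex = (C−B)/|BC| = (0.8959,0.4443); ey = (-0.4443,0.8959)
P = B + 1.09·ex + 1.76·ey = (-0.1710,-0.9166)

-0.17 -0.92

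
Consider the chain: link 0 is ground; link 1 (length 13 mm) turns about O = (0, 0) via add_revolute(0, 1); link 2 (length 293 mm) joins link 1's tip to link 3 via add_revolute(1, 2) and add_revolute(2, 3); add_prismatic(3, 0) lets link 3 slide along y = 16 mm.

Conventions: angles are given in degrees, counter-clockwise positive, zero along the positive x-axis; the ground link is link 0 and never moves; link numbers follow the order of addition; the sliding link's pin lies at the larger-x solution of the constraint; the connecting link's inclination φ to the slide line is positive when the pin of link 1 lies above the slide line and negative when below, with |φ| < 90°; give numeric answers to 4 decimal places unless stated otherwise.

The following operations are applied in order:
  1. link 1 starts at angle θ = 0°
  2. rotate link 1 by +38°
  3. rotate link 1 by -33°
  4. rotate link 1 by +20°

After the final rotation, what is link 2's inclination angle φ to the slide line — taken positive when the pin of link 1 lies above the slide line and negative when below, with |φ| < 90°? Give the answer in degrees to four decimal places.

geometry: r = 13 mm, L = 293 mm, e = 16 mm; θ starts at 0°
rotate link 1 by +38°: θ ← 0° +38° = 38°
rotate link 1 by -33°: θ ← 38° -33° = 5°
rotate link 1 by +20°: θ ← 5° +20° = 25°
h = r sin θ − e = 5.494037 − 16 = -10.505963
sin φ = h / L = -10.505963 / 293 = -0.03585653
φ = arcsin(-0.03585653) = -2.054868°

-2.0549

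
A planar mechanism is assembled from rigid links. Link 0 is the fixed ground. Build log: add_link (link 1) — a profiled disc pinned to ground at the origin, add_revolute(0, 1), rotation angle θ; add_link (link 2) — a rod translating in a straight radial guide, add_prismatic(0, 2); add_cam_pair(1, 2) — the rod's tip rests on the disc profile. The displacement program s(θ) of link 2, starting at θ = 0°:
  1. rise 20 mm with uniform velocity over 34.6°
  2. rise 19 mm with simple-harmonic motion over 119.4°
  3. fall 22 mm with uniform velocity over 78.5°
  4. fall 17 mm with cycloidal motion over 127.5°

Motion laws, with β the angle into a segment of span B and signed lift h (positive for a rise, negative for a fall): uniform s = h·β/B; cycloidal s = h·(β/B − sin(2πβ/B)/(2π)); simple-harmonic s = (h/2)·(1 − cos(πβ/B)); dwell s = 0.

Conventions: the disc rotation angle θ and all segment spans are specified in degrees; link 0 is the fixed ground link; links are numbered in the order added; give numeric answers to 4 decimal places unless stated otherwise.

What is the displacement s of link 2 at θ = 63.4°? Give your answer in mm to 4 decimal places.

seg 1 [0°–34.6°] uniform, h=20: full span → s += 20 → s = 20.0000
seg 2 [34.6°–154°] simple-harmonic, h=19: θ=63.4° here. β=28.8, B=119.4. 19/2·(1 − cos(π·0.2412)) = 2.5995 → s = 22.5995

22.5995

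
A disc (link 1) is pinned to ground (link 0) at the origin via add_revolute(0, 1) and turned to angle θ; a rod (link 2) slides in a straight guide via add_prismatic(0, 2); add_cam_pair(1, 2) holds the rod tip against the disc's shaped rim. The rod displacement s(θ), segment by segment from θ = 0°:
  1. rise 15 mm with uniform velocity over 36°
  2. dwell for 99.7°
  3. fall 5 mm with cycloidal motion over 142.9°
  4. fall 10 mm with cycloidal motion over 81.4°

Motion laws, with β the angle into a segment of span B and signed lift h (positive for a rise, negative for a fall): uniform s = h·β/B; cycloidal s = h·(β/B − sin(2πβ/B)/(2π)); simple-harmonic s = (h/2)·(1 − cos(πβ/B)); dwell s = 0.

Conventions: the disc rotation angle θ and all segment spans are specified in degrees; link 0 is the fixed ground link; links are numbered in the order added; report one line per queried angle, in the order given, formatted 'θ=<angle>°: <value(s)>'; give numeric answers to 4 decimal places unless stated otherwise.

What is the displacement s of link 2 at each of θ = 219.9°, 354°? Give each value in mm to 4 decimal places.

segment 1 (0° to 36°, uniform, h = 15) is passed completely: s = 0.0000 + (15) = 15.0000
segment 2 (36° to 135.7°, dwell): s unchanged at 15.0000
θ = 219.9° falls in segment 3 (135.7° to 278.6°, cycloidal, h = -5): β = 219.9 − 135.7 = 84.2°, B = 142.9°; Δs = -5·(0.5892 − sin(2π·0.5892)/(2π)) = -3.3692; s = 15.0000 − 3.3692 = 11.6308
segment 3 (135.7° to 278.6°, cycloidal, h = -5) is passed completely: s = 15.0000 + (-5) = 10.0000
θ = 354° falls in segment 4 (278.6° to 360°, cycloidal, h = -10): β = 354 − 278.6 = 75.4°, B = 81.4°; Δs = -10·(0.9263 − sin(2π·0.9263)/(2π)) = -9.9739; s = 10.0000 − 9.9739 = 0.0261

θ=219.9°: 11.6308
θ=354°: 0.0261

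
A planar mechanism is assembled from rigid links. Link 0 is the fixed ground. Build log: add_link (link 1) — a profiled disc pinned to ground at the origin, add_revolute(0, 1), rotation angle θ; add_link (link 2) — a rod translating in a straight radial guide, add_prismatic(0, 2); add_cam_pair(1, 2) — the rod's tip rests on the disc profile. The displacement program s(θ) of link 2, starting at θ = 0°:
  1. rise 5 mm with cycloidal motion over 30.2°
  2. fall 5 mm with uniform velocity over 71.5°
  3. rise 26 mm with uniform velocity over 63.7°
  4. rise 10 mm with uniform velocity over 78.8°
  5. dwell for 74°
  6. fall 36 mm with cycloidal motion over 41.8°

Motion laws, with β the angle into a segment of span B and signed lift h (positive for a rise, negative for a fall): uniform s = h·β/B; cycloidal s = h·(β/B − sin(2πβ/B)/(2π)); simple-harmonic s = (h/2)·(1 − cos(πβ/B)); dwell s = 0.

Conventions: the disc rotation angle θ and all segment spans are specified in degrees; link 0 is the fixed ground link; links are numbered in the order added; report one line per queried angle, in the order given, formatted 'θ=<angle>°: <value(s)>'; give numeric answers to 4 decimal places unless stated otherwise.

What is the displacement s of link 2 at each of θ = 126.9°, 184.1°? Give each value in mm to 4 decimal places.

seg 1 [0°–30.2°] cycloidal, h=5: full span → s += 5 → s = 5.0000
seg 2 [30.2°–101.7°] uniform, h=-5: full span → s += -5 → s = 0.0000
seg 3 [101.7°–165.4°] uniform, h=26: θ=126.9° here. β=25.2, B=63.7. 26·25.2/63.7 = 10.2857 → s = 10.2857
seg 3 [101.7°–165.4°] uniform, h=26: full span → s += 26 → s = 26.0000
seg 4 [165.4°–244.2°] uniform, h=10: θ=184.1° here. β=18.7, B=78.8. 10·18.7/78.8 = 2.3731 → s = 28.3731

θ=126.9°: 10.2857
θ=184.1°: 28.3731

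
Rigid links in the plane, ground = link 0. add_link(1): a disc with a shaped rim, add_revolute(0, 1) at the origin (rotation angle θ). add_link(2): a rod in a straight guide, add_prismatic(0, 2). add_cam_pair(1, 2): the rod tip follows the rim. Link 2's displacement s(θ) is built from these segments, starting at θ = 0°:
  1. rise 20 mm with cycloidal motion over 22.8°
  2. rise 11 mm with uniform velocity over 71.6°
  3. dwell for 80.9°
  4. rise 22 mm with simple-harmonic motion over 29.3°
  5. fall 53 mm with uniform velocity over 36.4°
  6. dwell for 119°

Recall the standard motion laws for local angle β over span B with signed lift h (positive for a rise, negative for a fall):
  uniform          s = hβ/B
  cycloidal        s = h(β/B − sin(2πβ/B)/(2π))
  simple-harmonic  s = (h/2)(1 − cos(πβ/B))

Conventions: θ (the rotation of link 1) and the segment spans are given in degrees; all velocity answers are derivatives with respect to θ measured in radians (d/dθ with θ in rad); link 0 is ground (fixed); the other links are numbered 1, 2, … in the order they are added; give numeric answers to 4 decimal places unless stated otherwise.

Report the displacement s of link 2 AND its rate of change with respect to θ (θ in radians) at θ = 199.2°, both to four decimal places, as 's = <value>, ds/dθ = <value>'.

segment 1 (0° to 22.8°, cycloidal, h = 20) is passed completely: s = 0.0000 + (20) = 20.0000
segment 2 (22.8° to 94.4°, uniform, h = 11) is passed completely: s = 20.0000 + (11) = 31.0000
segment 3 (94.4° to 175.3°, dwell): s unchanged at 31.0000
θ = 199.2° falls in segment 4 (175.3° to 204.6°, simple-harmonic, h = 22): β = 199.2 − 175.3 = 23.9°, B = 29.3°; Δs = 22/2·(1 − cos(π·0.8157)) = 20.2071; s = 31.0000 + 20.2071 = 51.2071
velocity in seg [175.3°–204.6°] (simple-harmonic), θ in radians: β = 23.9° = 0.4171 rad, B = 29.3° = 0.5114 rad; ds/dθ = (πh/(2B)) sin(πβ/B) = (π·22/(2·0.5114)) sin(π·0.8157) = 36.976963 mm/rad

s = 51.2071, ds/dθ = 36.9770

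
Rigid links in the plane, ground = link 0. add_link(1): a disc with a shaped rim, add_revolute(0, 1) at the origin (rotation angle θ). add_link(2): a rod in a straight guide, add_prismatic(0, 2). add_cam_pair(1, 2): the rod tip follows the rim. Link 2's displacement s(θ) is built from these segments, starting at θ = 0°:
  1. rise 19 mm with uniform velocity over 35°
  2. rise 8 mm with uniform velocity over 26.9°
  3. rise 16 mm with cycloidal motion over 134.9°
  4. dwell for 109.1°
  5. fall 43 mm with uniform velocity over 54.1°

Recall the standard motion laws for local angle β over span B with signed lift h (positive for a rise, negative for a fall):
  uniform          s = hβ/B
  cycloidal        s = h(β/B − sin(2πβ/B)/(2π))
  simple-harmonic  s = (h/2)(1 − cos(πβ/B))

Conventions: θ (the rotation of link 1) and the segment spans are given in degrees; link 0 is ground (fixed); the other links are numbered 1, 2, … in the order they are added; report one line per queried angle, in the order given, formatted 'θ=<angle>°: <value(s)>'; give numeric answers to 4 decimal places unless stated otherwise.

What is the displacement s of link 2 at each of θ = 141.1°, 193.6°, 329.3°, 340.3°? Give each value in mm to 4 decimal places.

segment 1 (0° to 35°, uniform, h = 19) is passed completely: s = 0.0000 + (19) = 19.0000
segment 2 (35° to 61.9°, uniform, h = 8) is passed completely: s = 19.0000 + (8) = 27.0000
θ = 141.1° falls in segment 3 (61.9° to 196.8°, cycloidal, h = 16): β = 141.1 − 61.9 = 79.2°, B = 134.9°; Δs = 16·(0.5871 − sin(2π·0.5871)/(2π)) = 10.7187; s = 27.0000 + 10.7187 = 37.7187
θ = 193.6° falls in segment 3 (61.9° to 196.8°, cycloidal, h = 16): β = 193.6 − 61.9 = 131.7°, B = 134.9°; Δs = 16·(0.9763 − sin(2π·0.9763)/(2π)) = 15.9986; s = 27.0000 + 15.9986 = 42.9986
segment 3 (61.9° to 196.8°, cycloidal, h = 16) is passed completely: s = 27.0000 + (16) = 43.0000
segment 4 (196.8° to 305.9°, dwell): s unchanged at 43.0000
θ = 329.3° falls in segment 5 (305.9° to 360°, uniform, h = -43): β = 329.3 − 305.9 = 23.4°, B = 54.1°; Δs = -43·23.4/54.1 = -18.5989; s = 43.0000 − 18.5989 = 24.4011
θ = 340.3° falls in segment 5 (305.9° to 360°, uniform, h = -43): β = 340.3 − 305.9 = 34.4°, B = 54.1°; Δs = -43·34.4/54.1 = -27.3420; s = 43.0000 − 27.3420 = 15.6580

θ=141.1°: 37.7187
θ=193.6°: 42.9986
θ=329.3°: 24.4011
θ=340.3°: 15.6580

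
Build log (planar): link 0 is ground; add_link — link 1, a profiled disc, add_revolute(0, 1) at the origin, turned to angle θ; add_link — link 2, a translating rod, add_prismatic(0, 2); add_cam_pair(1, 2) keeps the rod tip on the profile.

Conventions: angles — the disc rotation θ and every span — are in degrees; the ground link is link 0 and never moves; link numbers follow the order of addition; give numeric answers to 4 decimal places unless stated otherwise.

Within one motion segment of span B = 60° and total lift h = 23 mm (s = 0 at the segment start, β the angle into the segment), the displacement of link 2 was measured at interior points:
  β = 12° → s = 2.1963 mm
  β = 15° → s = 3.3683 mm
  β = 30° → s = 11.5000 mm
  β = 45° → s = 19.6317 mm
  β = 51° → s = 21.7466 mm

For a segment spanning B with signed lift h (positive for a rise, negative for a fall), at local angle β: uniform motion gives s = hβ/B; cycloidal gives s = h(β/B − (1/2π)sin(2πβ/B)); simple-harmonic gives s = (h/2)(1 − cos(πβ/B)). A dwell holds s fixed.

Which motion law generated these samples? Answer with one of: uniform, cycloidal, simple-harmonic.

candidates at β/B = r: uniform s = h·r (linear in β); cycloidal s = h·(r − sin(2πr)/(2π)); simple-harmonic s = (h/2)(1 − cos(πr))
β=12°: printed 2.1963 | uniform 4.6000, cycloidal 1.1186, simple-harmonic 2.1963
β=15°: printed 3.3683 | uniform 5.7500, cycloidal 2.0894, simple-harmonic 3.3683
β=30°: printed 11.5000 | uniform 11.5000, cycloidal 11.5000, simple-harmonic 11.5000
β=45°: printed 19.6317 | uniform 17.2500, cycloidal 20.9106, simple-harmonic 19.6317
β=51°: printed 21.7466 | uniform 19.5500, cycloidal 22.5115, simple-harmonic 21.7466
only one law matches every sample → simple-harmonic

simple-harmonic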